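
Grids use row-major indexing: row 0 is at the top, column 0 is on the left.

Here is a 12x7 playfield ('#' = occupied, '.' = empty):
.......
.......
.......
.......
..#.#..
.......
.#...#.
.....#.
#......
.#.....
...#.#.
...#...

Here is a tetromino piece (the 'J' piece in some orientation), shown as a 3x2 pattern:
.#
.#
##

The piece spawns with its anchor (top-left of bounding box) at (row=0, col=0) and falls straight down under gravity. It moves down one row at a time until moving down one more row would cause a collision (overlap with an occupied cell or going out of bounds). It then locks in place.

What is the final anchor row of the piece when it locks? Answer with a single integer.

Answer: 3

Derivation:
Spawn at (row=0, col=0). Try each row:
  row 0: fits
  row 1: fits
  row 2: fits
  row 3: fits
  row 4: blocked -> lock at row 3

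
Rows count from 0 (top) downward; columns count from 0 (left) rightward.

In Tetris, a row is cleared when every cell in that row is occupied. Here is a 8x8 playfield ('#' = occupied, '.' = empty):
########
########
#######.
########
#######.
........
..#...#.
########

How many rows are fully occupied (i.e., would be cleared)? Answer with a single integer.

Check each row:
  row 0: 0 empty cells -> FULL (clear)
  row 1: 0 empty cells -> FULL (clear)
  row 2: 1 empty cell -> not full
  row 3: 0 empty cells -> FULL (clear)
  row 4: 1 empty cell -> not full
  row 5: 8 empty cells -> not full
  row 6: 6 empty cells -> not full
  row 7: 0 empty cells -> FULL (clear)
Total rows cleared: 4

Answer: 4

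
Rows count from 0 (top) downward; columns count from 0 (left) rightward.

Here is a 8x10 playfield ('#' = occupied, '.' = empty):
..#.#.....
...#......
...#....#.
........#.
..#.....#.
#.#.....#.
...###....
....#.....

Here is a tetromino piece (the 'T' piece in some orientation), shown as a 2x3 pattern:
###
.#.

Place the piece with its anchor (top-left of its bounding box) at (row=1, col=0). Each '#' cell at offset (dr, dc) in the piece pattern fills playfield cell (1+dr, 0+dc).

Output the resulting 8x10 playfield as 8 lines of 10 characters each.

Fill (1+0,0+0) = (1,0)
Fill (1+0,0+1) = (1,1)
Fill (1+0,0+2) = (1,2)
Fill (1+1,0+1) = (2,1)

Answer: ..#.#.....
####......
.#.#....#.
........#.
..#.....#.
#.#.....#.
...###....
....#.....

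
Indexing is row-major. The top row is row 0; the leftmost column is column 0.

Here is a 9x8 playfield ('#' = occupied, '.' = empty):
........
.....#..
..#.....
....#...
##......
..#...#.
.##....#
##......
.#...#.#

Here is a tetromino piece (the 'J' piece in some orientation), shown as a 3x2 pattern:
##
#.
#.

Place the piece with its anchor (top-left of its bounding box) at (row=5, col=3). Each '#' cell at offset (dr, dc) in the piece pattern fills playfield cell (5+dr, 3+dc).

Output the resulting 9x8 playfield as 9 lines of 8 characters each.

Fill (5+0,3+0) = (5,3)
Fill (5+0,3+1) = (5,4)
Fill (5+1,3+0) = (6,3)
Fill (5+2,3+0) = (7,3)

Answer: ........
.....#..
..#.....
....#...
##......
..###.#.
.###...#
##.#....
.#...#.#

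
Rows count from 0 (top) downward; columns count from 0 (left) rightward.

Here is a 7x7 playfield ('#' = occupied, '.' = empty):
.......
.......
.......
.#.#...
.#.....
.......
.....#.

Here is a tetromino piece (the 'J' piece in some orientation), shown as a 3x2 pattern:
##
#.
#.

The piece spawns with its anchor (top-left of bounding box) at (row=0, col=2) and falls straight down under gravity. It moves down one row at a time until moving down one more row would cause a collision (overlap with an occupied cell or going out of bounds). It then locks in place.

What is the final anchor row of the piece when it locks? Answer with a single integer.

Spawn at (row=0, col=2). Try each row:
  row 0: fits
  row 1: fits
  row 2: fits
  row 3: blocked -> lock at row 2

Answer: 2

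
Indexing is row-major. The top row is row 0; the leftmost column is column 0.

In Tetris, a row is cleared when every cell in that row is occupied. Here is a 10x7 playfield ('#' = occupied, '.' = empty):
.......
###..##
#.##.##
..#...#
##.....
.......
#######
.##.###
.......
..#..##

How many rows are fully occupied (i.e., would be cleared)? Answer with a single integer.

Check each row:
  row 0: 7 empty cells -> not full
  row 1: 2 empty cells -> not full
  row 2: 2 empty cells -> not full
  row 3: 5 empty cells -> not full
  row 4: 5 empty cells -> not full
  row 5: 7 empty cells -> not full
  row 6: 0 empty cells -> FULL (clear)
  row 7: 2 empty cells -> not full
  row 8: 7 empty cells -> not full
  row 9: 4 empty cells -> not full
Total rows cleared: 1

Answer: 1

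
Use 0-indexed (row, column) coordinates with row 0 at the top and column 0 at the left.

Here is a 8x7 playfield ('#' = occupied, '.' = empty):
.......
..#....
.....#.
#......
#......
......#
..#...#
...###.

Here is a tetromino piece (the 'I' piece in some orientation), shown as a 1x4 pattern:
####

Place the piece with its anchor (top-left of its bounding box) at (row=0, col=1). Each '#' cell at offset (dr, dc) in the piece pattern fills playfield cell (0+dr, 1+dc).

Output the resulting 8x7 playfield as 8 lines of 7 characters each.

Fill (0+0,1+0) = (0,1)
Fill (0+0,1+1) = (0,2)
Fill (0+0,1+2) = (0,3)
Fill (0+0,1+3) = (0,4)

Answer: .####..
..#....
.....#.
#......
#......
......#
..#...#
...###.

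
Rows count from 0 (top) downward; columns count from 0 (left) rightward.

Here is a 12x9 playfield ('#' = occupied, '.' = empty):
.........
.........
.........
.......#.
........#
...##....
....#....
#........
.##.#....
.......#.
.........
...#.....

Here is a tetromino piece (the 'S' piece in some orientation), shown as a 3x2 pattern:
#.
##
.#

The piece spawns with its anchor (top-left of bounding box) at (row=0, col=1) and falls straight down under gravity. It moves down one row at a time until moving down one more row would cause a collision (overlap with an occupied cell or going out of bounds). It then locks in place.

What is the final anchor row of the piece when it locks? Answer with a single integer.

Spawn at (row=0, col=1). Try each row:
  row 0: fits
  row 1: fits
  row 2: fits
  row 3: fits
  row 4: fits
  row 5: fits
  row 6: blocked -> lock at row 5

Answer: 5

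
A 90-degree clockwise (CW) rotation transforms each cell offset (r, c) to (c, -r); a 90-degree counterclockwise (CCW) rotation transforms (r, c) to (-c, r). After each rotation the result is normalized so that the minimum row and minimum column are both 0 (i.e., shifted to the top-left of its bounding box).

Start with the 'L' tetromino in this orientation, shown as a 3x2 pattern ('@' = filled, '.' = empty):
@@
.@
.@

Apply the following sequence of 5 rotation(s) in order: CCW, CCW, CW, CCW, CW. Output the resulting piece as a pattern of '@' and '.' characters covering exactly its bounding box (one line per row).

Answer: @@@
@..

Derivation:
Start:
@@
.@
.@
After rotation 1 (CCW):
@@@
@..
After rotation 2 (CCW):
@.
@.
@@
After rotation 3 (CW):
@@@
@..
After rotation 4 (CCW):
@.
@.
@@
After rotation 5 (CW):
@@@
@..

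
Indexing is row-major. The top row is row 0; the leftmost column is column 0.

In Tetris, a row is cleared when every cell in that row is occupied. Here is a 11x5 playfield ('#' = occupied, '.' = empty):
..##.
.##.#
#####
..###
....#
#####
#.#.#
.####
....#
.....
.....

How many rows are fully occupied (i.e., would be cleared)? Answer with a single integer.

Answer: 2

Derivation:
Check each row:
  row 0: 3 empty cells -> not full
  row 1: 2 empty cells -> not full
  row 2: 0 empty cells -> FULL (clear)
  row 3: 2 empty cells -> not full
  row 4: 4 empty cells -> not full
  row 5: 0 empty cells -> FULL (clear)
  row 6: 2 empty cells -> not full
  row 7: 1 empty cell -> not full
  row 8: 4 empty cells -> not full
  row 9: 5 empty cells -> not full
  row 10: 5 empty cells -> not full
Total rows cleared: 2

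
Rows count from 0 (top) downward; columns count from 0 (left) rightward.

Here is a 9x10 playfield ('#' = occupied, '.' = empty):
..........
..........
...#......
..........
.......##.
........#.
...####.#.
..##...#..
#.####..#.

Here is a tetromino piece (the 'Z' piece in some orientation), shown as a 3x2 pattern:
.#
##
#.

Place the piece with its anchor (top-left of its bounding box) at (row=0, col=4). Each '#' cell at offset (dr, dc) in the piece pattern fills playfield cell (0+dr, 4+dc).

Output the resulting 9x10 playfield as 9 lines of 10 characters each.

Fill (0+0,4+1) = (0,5)
Fill (0+1,4+0) = (1,4)
Fill (0+1,4+1) = (1,5)
Fill (0+2,4+0) = (2,4)

Answer: .....#....
....##....
...##.....
..........
.......##.
........#.
...####.#.
..##...#..
#.####..#.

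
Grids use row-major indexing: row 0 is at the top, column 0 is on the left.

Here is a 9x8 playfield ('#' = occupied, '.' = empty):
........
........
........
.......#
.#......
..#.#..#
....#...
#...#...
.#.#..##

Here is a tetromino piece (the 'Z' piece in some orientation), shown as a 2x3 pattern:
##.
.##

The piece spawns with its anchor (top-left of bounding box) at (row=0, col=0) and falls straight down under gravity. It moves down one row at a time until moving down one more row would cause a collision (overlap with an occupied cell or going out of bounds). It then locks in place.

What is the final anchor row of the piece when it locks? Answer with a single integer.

Answer: 2

Derivation:
Spawn at (row=0, col=0). Try each row:
  row 0: fits
  row 1: fits
  row 2: fits
  row 3: blocked -> lock at row 2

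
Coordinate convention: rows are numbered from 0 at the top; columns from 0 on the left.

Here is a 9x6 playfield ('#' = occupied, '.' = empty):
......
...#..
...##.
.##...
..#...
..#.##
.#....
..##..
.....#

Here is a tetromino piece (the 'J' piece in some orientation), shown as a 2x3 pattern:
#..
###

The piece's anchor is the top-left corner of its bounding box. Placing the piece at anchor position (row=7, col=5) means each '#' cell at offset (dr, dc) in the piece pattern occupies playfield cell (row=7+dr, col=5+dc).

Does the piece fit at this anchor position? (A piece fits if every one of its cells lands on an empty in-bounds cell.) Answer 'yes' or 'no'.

Answer: no

Derivation:
Check each piece cell at anchor (7, 5):
  offset (0,0) -> (7,5): empty -> OK
  offset (1,0) -> (8,5): occupied ('#') -> FAIL
  offset (1,1) -> (8,6): out of bounds -> FAIL
  offset (1,2) -> (8,7): out of bounds -> FAIL
All cells valid: no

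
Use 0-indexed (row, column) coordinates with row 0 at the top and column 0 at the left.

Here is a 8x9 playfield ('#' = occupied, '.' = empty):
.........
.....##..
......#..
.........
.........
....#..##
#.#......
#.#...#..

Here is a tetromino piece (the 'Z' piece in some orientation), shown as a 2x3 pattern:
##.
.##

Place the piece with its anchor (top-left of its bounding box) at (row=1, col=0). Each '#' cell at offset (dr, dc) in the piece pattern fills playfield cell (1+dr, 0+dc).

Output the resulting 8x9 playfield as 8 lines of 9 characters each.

Fill (1+0,0+0) = (1,0)
Fill (1+0,0+1) = (1,1)
Fill (1+1,0+1) = (2,1)
Fill (1+1,0+2) = (2,2)

Answer: .........
##...##..
.##...#..
.........
.........
....#..##
#.#......
#.#...#..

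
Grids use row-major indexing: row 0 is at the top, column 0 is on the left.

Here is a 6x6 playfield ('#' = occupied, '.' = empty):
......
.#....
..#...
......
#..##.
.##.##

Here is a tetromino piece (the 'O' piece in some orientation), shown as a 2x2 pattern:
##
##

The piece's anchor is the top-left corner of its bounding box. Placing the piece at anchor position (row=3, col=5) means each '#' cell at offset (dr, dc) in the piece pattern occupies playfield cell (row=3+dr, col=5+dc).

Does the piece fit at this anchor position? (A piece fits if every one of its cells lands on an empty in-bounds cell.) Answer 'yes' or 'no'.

Check each piece cell at anchor (3, 5):
  offset (0,0) -> (3,5): empty -> OK
  offset (0,1) -> (3,6): out of bounds -> FAIL
  offset (1,0) -> (4,5): empty -> OK
  offset (1,1) -> (4,6): out of bounds -> FAIL
All cells valid: no

Answer: no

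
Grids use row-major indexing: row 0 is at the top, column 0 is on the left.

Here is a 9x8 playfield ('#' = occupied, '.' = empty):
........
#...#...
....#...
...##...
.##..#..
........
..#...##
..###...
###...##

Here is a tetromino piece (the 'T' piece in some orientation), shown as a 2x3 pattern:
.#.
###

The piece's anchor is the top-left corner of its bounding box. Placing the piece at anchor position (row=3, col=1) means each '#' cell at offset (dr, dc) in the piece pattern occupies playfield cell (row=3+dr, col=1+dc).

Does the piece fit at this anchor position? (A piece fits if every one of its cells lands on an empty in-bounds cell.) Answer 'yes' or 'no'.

Answer: no

Derivation:
Check each piece cell at anchor (3, 1):
  offset (0,1) -> (3,2): empty -> OK
  offset (1,0) -> (4,1): occupied ('#') -> FAIL
  offset (1,1) -> (4,2): occupied ('#') -> FAIL
  offset (1,2) -> (4,3): empty -> OK
All cells valid: no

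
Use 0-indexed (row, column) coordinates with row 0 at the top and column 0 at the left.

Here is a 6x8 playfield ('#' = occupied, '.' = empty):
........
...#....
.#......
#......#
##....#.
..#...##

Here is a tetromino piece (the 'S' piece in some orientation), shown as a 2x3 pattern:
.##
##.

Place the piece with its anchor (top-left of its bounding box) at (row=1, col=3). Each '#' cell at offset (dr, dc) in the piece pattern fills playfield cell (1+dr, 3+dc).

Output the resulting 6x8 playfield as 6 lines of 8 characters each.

Fill (1+0,3+1) = (1,4)
Fill (1+0,3+2) = (1,5)
Fill (1+1,3+0) = (2,3)
Fill (1+1,3+1) = (2,4)

Answer: ........
...###..
.#.##...
#......#
##....#.
..#...##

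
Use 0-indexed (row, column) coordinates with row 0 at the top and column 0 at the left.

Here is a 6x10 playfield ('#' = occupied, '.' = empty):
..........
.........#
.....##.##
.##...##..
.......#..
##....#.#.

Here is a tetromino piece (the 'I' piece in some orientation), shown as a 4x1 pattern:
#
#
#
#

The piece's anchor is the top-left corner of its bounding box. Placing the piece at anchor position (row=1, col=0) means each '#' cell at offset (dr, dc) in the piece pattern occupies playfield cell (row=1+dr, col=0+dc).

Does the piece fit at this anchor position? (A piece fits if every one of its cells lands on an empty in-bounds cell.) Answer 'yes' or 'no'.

Answer: yes

Derivation:
Check each piece cell at anchor (1, 0):
  offset (0,0) -> (1,0): empty -> OK
  offset (1,0) -> (2,0): empty -> OK
  offset (2,0) -> (3,0): empty -> OK
  offset (3,0) -> (4,0): empty -> OK
All cells valid: yes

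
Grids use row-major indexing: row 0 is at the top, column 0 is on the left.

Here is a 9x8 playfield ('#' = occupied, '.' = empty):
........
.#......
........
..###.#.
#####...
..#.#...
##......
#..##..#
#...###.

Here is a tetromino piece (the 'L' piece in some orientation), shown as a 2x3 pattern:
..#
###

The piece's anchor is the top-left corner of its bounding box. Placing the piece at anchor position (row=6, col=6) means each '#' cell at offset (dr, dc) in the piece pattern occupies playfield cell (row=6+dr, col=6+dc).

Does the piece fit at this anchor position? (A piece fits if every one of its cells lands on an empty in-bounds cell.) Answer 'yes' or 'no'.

Check each piece cell at anchor (6, 6):
  offset (0,2) -> (6,8): out of bounds -> FAIL
  offset (1,0) -> (7,6): empty -> OK
  offset (1,1) -> (7,7): occupied ('#') -> FAIL
  offset (1,2) -> (7,8): out of bounds -> FAIL
All cells valid: no

Answer: no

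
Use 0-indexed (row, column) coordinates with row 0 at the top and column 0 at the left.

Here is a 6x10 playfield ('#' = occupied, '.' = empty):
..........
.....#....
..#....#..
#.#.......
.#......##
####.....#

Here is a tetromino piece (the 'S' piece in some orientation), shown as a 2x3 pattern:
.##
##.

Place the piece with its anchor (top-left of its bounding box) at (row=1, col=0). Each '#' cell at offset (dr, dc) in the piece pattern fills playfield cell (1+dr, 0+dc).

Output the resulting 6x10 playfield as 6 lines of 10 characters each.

Answer: ..........
.##..#....
###....#..
#.#.......
.#......##
####.....#

Derivation:
Fill (1+0,0+1) = (1,1)
Fill (1+0,0+2) = (1,2)
Fill (1+1,0+0) = (2,0)
Fill (1+1,0+1) = (2,1)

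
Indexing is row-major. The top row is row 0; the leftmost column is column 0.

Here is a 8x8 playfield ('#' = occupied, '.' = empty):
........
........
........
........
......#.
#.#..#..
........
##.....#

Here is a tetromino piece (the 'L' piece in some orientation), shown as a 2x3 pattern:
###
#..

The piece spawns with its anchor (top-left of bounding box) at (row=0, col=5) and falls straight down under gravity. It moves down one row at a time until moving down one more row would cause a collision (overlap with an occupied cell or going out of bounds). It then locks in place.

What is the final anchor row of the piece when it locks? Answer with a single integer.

Answer: 3

Derivation:
Spawn at (row=0, col=5). Try each row:
  row 0: fits
  row 1: fits
  row 2: fits
  row 3: fits
  row 4: blocked -> lock at row 3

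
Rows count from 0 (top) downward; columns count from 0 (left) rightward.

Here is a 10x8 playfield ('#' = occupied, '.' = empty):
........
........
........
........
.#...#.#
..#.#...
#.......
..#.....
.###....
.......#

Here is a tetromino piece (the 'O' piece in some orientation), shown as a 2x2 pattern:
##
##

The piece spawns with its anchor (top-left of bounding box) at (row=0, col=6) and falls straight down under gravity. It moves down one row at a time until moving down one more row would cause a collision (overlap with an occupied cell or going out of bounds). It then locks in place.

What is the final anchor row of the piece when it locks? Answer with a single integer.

Answer: 2

Derivation:
Spawn at (row=0, col=6). Try each row:
  row 0: fits
  row 1: fits
  row 2: fits
  row 3: blocked -> lock at row 2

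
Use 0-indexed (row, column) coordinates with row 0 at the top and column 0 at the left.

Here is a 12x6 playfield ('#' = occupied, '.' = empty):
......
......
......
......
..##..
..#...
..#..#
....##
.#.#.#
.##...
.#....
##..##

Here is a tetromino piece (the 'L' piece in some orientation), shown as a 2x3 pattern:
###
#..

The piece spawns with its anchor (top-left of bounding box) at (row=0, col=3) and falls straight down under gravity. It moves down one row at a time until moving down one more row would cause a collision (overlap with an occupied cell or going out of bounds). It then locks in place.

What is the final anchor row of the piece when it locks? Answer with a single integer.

Answer: 2

Derivation:
Spawn at (row=0, col=3). Try each row:
  row 0: fits
  row 1: fits
  row 2: fits
  row 3: blocked -> lock at row 2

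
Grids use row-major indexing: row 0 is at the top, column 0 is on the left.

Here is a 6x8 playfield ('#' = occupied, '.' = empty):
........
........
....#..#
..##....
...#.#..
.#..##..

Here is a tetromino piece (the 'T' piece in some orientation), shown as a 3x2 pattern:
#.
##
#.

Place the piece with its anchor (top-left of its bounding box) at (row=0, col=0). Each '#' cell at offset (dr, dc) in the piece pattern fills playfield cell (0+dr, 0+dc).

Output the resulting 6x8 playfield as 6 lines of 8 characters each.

Fill (0+0,0+0) = (0,0)
Fill (0+1,0+0) = (1,0)
Fill (0+1,0+1) = (1,1)
Fill (0+2,0+0) = (2,0)

Answer: #.......
##......
#...#..#
..##....
...#.#..
.#..##..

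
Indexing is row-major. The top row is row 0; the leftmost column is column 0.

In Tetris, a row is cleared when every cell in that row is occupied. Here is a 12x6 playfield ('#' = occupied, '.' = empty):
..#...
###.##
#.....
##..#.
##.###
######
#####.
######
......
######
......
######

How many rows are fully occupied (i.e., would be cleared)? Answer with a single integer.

Check each row:
  row 0: 5 empty cells -> not full
  row 1: 1 empty cell -> not full
  row 2: 5 empty cells -> not full
  row 3: 3 empty cells -> not full
  row 4: 1 empty cell -> not full
  row 5: 0 empty cells -> FULL (clear)
  row 6: 1 empty cell -> not full
  row 7: 0 empty cells -> FULL (clear)
  row 8: 6 empty cells -> not full
  row 9: 0 empty cells -> FULL (clear)
  row 10: 6 empty cells -> not full
  row 11: 0 empty cells -> FULL (clear)
Total rows cleared: 4

Answer: 4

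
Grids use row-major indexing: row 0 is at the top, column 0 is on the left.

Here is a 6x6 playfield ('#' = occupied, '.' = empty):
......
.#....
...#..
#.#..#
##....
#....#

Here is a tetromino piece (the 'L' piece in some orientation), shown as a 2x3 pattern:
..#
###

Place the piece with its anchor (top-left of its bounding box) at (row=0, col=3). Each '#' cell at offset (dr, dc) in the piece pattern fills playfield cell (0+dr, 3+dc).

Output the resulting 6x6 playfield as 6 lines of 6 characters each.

Fill (0+0,3+2) = (0,5)
Fill (0+1,3+0) = (1,3)
Fill (0+1,3+1) = (1,4)
Fill (0+1,3+2) = (1,5)

Answer: .....#
.#.###
...#..
#.#..#
##....
#....#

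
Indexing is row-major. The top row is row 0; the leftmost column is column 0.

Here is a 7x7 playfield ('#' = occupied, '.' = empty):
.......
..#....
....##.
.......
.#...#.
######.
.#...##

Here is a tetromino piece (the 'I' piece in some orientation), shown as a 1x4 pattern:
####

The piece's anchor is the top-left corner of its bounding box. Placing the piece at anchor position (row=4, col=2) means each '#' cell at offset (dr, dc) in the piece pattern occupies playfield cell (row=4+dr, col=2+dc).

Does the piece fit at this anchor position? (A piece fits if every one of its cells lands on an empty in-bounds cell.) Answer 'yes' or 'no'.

Answer: no

Derivation:
Check each piece cell at anchor (4, 2):
  offset (0,0) -> (4,2): empty -> OK
  offset (0,1) -> (4,3): empty -> OK
  offset (0,2) -> (4,4): empty -> OK
  offset (0,3) -> (4,5): occupied ('#') -> FAIL
All cells valid: no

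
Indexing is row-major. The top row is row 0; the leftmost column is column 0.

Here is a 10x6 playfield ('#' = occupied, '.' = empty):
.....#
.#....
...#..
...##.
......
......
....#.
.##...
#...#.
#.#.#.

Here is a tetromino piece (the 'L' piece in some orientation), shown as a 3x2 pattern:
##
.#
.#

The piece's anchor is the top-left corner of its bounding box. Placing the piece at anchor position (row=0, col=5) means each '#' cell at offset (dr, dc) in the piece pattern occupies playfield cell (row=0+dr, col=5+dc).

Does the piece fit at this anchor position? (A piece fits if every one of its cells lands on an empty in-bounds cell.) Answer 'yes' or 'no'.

Check each piece cell at anchor (0, 5):
  offset (0,0) -> (0,5): occupied ('#') -> FAIL
  offset (0,1) -> (0,6): out of bounds -> FAIL
  offset (1,1) -> (1,6): out of bounds -> FAIL
  offset (2,1) -> (2,6): out of bounds -> FAIL
All cells valid: no

Answer: no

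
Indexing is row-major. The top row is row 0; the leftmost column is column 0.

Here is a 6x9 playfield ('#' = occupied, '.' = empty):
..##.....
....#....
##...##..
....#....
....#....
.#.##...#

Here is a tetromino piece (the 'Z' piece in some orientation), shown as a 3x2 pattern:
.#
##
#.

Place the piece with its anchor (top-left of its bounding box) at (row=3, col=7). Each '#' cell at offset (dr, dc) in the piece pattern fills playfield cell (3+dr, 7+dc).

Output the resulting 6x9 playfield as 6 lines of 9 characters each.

Answer: ..##.....
....#....
##...##..
....#...#
....#..##
.#.##..##

Derivation:
Fill (3+0,7+1) = (3,8)
Fill (3+1,7+0) = (4,7)
Fill (3+1,7+1) = (4,8)
Fill (3+2,7+0) = (5,7)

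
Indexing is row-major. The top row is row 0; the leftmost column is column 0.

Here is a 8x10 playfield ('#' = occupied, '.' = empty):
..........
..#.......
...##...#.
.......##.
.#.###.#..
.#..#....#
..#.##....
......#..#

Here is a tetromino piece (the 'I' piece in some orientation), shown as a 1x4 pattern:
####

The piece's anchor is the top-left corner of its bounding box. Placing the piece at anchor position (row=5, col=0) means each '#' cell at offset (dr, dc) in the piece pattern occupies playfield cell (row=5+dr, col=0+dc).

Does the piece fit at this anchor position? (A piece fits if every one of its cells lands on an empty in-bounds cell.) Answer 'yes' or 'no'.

Check each piece cell at anchor (5, 0):
  offset (0,0) -> (5,0): empty -> OK
  offset (0,1) -> (5,1): occupied ('#') -> FAIL
  offset (0,2) -> (5,2): empty -> OK
  offset (0,3) -> (5,3): empty -> OK
All cells valid: no

Answer: no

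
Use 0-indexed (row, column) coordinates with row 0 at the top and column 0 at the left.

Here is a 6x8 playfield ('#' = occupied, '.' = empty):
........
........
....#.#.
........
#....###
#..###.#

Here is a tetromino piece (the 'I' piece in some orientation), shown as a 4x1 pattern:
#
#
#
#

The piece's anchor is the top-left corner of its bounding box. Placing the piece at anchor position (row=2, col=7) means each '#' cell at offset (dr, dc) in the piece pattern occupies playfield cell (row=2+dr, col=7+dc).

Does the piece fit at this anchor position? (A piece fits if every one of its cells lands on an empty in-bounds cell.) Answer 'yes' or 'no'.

Check each piece cell at anchor (2, 7):
  offset (0,0) -> (2,7): empty -> OK
  offset (1,0) -> (3,7): empty -> OK
  offset (2,0) -> (4,7): occupied ('#') -> FAIL
  offset (3,0) -> (5,7): occupied ('#') -> FAIL
All cells valid: no

Answer: no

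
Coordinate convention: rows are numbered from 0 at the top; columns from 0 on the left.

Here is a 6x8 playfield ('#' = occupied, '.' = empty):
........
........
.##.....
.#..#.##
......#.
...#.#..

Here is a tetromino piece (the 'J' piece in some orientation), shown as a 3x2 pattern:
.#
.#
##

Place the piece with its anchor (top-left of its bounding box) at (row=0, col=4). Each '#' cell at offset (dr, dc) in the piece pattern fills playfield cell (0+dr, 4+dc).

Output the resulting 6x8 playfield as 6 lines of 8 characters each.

Fill (0+0,4+1) = (0,5)
Fill (0+1,4+1) = (1,5)
Fill (0+2,4+0) = (2,4)
Fill (0+2,4+1) = (2,5)

Answer: .....#..
.....#..
.##.##..
.#..#.##
......#.
...#.#..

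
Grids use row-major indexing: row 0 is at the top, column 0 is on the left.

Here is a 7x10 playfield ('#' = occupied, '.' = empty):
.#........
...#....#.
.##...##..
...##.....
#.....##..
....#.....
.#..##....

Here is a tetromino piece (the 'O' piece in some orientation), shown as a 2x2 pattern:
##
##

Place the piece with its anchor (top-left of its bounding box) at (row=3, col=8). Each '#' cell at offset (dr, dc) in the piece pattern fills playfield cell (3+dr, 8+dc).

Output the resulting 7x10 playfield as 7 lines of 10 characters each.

Answer: .#........
...#....#.
.##...##..
...##...##
#.....####
....#.....
.#..##....

Derivation:
Fill (3+0,8+0) = (3,8)
Fill (3+0,8+1) = (3,9)
Fill (3+1,8+0) = (4,8)
Fill (3+1,8+1) = (4,9)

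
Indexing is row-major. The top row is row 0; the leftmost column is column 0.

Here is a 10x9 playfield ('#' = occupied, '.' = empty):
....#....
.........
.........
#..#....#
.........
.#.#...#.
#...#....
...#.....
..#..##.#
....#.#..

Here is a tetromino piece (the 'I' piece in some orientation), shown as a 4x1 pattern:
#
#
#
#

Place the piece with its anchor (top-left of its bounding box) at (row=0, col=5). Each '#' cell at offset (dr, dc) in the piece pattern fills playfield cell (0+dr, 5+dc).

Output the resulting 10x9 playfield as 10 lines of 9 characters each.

Answer: ....##...
.....#...
.....#...
#..#.#..#
.........
.#.#...#.
#...#....
...#.....
..#..##.#
....#.#..

Derivation:
Fill (0+0,5+0) = (0,5)
Fill (0+1,5+0) = (1,5)
Fill (0+2,5+0) = (2,5)
Fill (0+3,5+0) = (3,5)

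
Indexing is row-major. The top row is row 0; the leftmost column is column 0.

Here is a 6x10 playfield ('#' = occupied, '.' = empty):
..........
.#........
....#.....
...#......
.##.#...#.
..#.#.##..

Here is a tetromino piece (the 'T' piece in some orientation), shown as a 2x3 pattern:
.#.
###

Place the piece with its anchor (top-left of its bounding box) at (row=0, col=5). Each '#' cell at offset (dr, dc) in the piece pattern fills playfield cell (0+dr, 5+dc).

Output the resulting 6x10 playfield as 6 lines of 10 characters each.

Answer: ......#...
.#...###..
....#.....
...#......
.##.#...#.
..#.#.##..

Derivation:
Fill (0+0,5+1) = (0,6)
Fill (0+1,5+0) = (1,5)
Fill (0+1,5+1) = (1,6)
Fill (0+1,5+2) = (1,7)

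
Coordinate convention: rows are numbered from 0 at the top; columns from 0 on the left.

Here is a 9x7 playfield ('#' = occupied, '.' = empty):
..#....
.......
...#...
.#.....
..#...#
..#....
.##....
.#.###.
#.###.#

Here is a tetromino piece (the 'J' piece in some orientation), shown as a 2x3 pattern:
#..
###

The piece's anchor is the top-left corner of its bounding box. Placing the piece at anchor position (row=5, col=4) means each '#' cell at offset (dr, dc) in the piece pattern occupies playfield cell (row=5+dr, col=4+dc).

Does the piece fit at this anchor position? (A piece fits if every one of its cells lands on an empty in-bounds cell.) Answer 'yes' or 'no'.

Answer: yes

Derivation:
Check each piece cell at anchor (5, 4):
  offset (0,0) -> (5,4): empty -> OK
  offset (1,0) -> (6,4): empty -> OK
  offset (1,1) -> (6,5): empty -> OK
  offset (1,2) -> (6,6): empty -> OK
All cells valid: yes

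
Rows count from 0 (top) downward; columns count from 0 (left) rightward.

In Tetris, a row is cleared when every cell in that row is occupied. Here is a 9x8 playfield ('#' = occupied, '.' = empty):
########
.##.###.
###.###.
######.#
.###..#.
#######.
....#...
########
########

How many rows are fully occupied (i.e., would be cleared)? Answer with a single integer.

Answer: 3

Derivation:
Check each row:
  row 0: 0 empty cells -> FULL (clear)
  row 1: 3 empty cells -> not full
  row 2: 2 empty cells -> not full
  row 3: 1 empty cell -> not full
  row 4: 4 empty cells -> not full
  row 5: 1 empty cell -> not full
  row 6: 7 empty cells -> not full
  row 7: 0 empty cells -> FULL (clear)
  row 8: 0 empty cells -> FULL (clear)
Total rows cleared: 3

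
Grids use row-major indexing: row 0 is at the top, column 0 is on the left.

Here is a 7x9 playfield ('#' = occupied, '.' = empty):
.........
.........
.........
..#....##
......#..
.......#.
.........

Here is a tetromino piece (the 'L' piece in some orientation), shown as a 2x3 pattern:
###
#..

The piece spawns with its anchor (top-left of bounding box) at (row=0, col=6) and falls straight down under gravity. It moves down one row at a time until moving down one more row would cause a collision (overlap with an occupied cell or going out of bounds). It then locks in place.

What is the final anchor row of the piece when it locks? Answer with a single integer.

Spawn at (row=0, col=6). Try each row:
  row 0: fits
  row 1: fits
  row 2: fits
  row 3: blocked -> lock at row 2

Answer: 2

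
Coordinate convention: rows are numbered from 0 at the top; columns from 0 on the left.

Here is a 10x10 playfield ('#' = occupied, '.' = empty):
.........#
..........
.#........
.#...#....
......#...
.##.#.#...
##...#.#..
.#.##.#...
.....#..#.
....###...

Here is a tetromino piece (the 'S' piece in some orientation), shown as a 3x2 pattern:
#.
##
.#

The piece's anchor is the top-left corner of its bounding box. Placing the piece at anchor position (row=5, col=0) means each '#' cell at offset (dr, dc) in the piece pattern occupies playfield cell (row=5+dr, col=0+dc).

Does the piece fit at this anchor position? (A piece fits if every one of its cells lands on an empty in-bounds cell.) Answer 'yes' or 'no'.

Check each piece cell at anchor (5, 0):
  offset (0,0) -> (5,0): empty -> OK
  offset (1,0) -> (6,0): occupied ('#') -> FAIL
  offset (1,1) -> (6,1): occupied ('#') -> FAIL
  offset (2,1) -> (7,1): occupied ('#') -> FAIL
All cells valid: no

Answer: no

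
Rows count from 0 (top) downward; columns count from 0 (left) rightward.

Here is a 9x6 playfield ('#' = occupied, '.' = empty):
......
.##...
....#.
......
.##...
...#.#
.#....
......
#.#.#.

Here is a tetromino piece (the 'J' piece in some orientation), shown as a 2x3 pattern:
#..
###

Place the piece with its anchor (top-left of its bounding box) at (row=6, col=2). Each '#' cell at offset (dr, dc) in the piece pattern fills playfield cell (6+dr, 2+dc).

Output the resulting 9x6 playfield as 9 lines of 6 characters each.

Fill (6+0,2+0) = (6,2)
Fill (6+1,2+0) = (7,2)
Fill (6+1,2+1) = (7,3)
Fill (6+1,2+2) = (7,4)

Answer: ......
.##...
....#.
......
.##...
...#.#
.##...
..###.
#.#.#.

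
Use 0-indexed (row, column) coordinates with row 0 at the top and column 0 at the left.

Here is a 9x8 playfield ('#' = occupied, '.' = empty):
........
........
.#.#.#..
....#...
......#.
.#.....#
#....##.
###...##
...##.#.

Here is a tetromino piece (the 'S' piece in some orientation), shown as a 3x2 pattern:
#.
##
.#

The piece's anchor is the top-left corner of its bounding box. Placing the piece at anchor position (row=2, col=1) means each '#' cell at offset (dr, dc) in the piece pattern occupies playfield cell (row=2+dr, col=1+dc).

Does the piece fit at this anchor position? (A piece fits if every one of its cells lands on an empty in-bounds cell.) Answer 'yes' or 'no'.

Answer: no

Derivation:
Check each piece cell at anchor (2, 1):
  offset (0,0) -> (2,1): occupied ('#') -> FAIL
  offset (1,0) -> (3,1): empty -> OK
  offset (1,1) -> (3,2): empty -> OK
  offset (2,1) -> (4,2): empty -> OK
All cells valid: no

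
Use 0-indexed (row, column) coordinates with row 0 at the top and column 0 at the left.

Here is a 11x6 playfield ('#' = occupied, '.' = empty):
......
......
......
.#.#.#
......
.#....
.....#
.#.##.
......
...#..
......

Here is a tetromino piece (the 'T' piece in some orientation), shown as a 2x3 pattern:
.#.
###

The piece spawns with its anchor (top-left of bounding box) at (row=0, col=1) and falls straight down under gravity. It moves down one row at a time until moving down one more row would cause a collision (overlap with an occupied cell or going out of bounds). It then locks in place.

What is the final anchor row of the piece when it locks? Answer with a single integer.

Answer: 1

Derivation:
Spawn at (row=0, col=1). Try each row:
  row 0: fits
  row 1: fits
  row 2: blocked -> lock at row 1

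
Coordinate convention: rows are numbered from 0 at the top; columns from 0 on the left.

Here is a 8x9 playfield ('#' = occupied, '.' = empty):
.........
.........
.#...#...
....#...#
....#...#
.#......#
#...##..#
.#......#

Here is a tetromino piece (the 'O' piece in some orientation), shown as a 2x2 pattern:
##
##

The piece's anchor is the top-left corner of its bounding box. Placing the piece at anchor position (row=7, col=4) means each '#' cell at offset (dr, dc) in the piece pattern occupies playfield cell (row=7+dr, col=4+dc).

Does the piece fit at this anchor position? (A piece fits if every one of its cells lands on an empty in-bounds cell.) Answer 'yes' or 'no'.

Check each piece cell at anchor (7, 4):
  offset (0,0) -> (7,4): empty -> OK
  offset (0,1) -> (7,5): empty -> OK
  offset (1,0) -> (8,4): out of bounds -> FAIL
  offset (1,1) -> (8,5): out of bounds -> FAIL
All cells valid: no

Answer: no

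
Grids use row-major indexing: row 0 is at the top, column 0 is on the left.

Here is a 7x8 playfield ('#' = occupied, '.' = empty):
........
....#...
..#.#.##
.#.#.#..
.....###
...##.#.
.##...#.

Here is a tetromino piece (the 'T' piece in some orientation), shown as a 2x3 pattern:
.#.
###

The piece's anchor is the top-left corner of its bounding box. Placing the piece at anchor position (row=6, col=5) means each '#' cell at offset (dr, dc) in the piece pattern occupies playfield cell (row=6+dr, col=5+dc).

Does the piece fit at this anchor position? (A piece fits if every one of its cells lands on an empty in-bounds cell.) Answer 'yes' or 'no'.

Answer: no

Derivation:
Check each piece cell at anchor (6, 5):
  offset (0,1) -> (6,6): occupied ('#') -> FAIL
  offset (1,0) -> (7,5): out of bounds -> FAIL
  offset (1,1) -> (7,6): out of bounds -> FAIL
  offset (1,2) -> (7,7): out of bounds -> FAIL
All cells valid: no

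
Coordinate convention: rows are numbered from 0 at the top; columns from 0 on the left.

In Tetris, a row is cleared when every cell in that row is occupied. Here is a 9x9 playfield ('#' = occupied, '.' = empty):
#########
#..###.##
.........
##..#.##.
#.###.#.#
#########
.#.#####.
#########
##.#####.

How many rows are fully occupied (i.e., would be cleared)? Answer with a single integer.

Check each row:
  row 0: 0 empty cells -> FULL (clear)
  row 1: 3 empty cells -> not full
  row 2: 9 empty cells -> not full
  row 3: 4 empty cells -> not full
  row 4: 3 empty cells -> not full
  row 5: 0 empty cells -> FULL (clear)
  row 6: 3 empty cells -> not full
  row 7: 0 empty cells -> FULL (clear)
  row 8: 2 empty cells -> not full
Total rows cleared: 3

Answer: 3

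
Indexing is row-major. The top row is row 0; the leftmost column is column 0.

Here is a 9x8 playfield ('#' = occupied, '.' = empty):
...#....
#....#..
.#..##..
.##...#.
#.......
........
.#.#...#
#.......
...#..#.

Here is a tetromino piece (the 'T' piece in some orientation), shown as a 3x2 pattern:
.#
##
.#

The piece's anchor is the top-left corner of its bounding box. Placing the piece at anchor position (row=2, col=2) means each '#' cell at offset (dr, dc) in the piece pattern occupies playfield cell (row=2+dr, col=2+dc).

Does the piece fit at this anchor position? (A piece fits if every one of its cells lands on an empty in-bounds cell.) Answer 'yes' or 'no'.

Check each piece cell at anchor (2, 2):
  offset (0,1) -> (2,3): empty -> OK
  offset (1,0) -> (3,2): occupied ('#') -> FAIL
  offset (1,1) -> (3,3): empty -> OK
  offset (2,1) -> (4,3): empty -> OK
All cells valid: no

Answer: no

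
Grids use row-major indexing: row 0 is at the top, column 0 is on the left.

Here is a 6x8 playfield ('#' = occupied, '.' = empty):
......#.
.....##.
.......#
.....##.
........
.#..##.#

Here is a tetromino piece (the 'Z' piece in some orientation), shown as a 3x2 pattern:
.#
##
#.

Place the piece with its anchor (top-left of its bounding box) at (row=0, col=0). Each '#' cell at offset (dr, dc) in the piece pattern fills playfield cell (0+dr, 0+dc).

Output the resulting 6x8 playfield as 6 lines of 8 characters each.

Answer: .#....#.
##...##.
#......#
.....##.
........
.#..##.#

Derivation:
Fill (0+0,0+1) = (0,1)
Fill (0+1,0+0) = (1,0)
Fill (0+1,0+1) = (1,1)
Fill (0+2,0+0) = (2,0)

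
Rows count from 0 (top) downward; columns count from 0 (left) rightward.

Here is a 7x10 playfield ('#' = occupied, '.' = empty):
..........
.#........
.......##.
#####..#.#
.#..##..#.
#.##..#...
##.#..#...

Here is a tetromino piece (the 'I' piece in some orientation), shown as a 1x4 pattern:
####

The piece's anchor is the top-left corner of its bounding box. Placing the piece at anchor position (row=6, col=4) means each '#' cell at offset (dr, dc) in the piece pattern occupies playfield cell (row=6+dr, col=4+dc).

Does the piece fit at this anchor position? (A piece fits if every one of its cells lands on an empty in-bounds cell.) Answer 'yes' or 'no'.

Answer: no

Derivation:
Check each piece cell at anchor (6, 4):
  offset (0,0) -> (6,4): empty -> OK
  offset (0,1) -> (6,5): empty -> OK
  offset (0,2) -> (6,6): occupied ('#') -> FAIL
  offset (0,3) -> (6,7): empty -> OK
All cells valid: no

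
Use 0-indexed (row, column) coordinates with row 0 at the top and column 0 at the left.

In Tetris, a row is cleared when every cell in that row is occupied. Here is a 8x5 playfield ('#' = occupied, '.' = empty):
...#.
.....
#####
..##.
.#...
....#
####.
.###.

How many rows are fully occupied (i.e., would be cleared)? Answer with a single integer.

Answer: 1

Derivation:
Check each row:
  row 0: 4 empty cells -> not full
  row 1: 5 empty cells -> not full
  row 2: 0 empty cells -> FULL (clear)
  row 3: 3 empty cells -> not full
  row 4: 4 empty cells -> not full
  row 5: 4 empty cells -> not full
  row 6: 1 empty cell -> not full
  row 7: 2 empty cells -> not full
Total rows cleared: 1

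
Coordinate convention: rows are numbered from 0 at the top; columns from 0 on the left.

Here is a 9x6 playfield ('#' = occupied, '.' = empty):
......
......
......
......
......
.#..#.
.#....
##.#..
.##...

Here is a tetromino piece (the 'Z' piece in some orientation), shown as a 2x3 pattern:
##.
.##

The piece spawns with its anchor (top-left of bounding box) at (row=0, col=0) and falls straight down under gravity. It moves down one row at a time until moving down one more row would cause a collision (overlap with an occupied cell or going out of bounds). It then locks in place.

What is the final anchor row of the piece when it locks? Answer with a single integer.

Answer: 3

Derivation:
Spawn at (row=0, col=0). Try each row:
  row 0: fits
  row 1: fits
  row 2: fits
  row 3: fits
  row 4: blocked -> lock at row 3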